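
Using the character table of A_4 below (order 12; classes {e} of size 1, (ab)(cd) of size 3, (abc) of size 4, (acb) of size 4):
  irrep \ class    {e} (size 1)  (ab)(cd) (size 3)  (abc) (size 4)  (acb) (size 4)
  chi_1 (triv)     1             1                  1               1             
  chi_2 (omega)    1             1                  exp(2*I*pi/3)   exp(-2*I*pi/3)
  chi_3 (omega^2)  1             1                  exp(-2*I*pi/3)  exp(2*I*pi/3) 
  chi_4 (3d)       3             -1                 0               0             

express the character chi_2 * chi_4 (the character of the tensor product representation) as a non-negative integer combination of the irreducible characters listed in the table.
chi_2 tensor chi_4 = chi_4 (all other irreducibles have multiplicity 0).

The character of a tensor product is the pointwise product (chi_2 * chi_4)(C) = chi_2(C) * chi_4(C):
  {e}: (1)*(3), (ab)(cd): (1)*(-1), (abc): (exp(2*I*pi/3))*(0), (acb): (exp(-2*I*pi/3))*(0)
so (chi_2 * chi_4) takes values
  {e} -> 3, (ab)(cd) -> -1, (abc) -> 0, (acb) -> 0.
Now take the inner product of this character with each irreducible chi from the table, <chi_2*chi_4, chi> = (1/12) sum_C |C| (chi_2*chi_4)(C) conj(chi(C)):
  <chi_2*chi_4, chi_1> = (1/12)[1*(3)*conj(1) + 3*(-1)*conj(1) + 4*(0)*conj(1) + 4*(0)*conj(1)]
      = (1/12)[(3) + (-3) + (0) + (0)] = 0/12 = 0
  <chi_2*chi_4, chi_2> = (1/12)[1*(3)*conj(1) + 3*(-1)*conj(1) + 4*(0)*conj(exp(2*I*pi/3)) + 4*(0)*conj(exp(-2*I*pi/3))]
      = (1/12)[(3) + (-3) + (0) + (0)] = 0/12 = 0
  <chi_2*chi_4, chi_3> = (1/12)[1*(3)*conj(1) + 3*(-1)*conj(1) + 4*(0)*conj(exp(-2*I*pi/3)) + 4*(0)*conj(exp(2*I*pi/3))]
      = (1/12)[(3) + (-3) + (0) + (0)] = 0/12 = 0
  <chi_2*chi_4, chi_4> = (1/12)[1*(3)*conj(3) + 3*(-1)*conj(-1) + 4*(0)*conj(0) + 4*(0)*conj(0)]
      = (1/12)[(9) + (3) + (0) + (0)] = 12/12 = 1
(Exp terms are combined using exp(i*s)*conj(exp(i*t)) = exp(i*(s-t)), and sums of them are collapsed using the identity that for every m > 1 the m distinct m-th roots of unity sum to 0, e.g. 1 + exp(2*I*pi/3) + exp(-2*I*pi/3) = 0.)
Hence the multiplicities are chi_4: 1. Dimension check: dim(chi_2)*dim(chi_4) = 1*3 = 3 and sum (mult * dim) = 1*3 = 3.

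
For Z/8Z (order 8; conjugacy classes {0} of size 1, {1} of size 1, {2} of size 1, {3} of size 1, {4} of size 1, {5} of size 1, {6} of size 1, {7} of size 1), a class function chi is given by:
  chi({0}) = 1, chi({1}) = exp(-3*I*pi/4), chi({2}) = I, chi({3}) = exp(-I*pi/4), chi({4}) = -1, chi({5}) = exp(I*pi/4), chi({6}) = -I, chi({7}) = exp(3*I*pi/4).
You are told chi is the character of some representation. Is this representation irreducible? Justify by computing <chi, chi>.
Irreducible: <chi, chi> = 1.

Solution. <chi, chi> = (1/|G|) sum_C |C| * |chi(C)|^2 = (1/8)[1*|1|^2 + 1*|exp(-3*I*pi/4)|^2 + 1*|I|^2 + 1*|exp(-I*pi/4)|^2 + 1*|-1|^2 + 1*|exp(I*pi/4)|^2 + 1*|-I|^2 + 1*|exp(3*I*pi/4)|^2]
  = (1/8)[(1) + (1) + (1) + (1) + (1) + (1) + (1) + (1)] = 8/8 = 1.
(Exp terms are combined using exp(i*s)*conj(exp(i*t)) = exp(i*(s-t)), and sums of them are collapsed using the identity that for every m > 1 the m distinct m-th roots of unity sum to 0, e.g. 1 + exp(2*I*pi/3) + exp(-2*I*pi/3) = 0.)
A character is irreducible iff <chi, chi> = 1, so this representation is irreducible.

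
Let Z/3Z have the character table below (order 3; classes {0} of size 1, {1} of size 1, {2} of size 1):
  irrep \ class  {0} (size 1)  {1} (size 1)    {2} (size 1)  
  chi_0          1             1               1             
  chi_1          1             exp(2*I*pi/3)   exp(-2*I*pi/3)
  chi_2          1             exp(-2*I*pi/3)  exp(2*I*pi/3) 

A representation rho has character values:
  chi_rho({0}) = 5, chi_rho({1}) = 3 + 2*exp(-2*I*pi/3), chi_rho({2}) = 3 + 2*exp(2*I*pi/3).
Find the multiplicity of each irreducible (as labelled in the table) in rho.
Multiplicities: chi_0: 3, chi_1: 0, chi_2: 2.

Solution. Use <chi_rho, chi> = (1/|G|) sum_C |C| * chi_rho(C) * conj(chi(C)) with |G| = 3 for each irreducible chi in the table:
  <chi_rho, chi_0> = (1/3)[1*(5)*conj(1) + 1*(3 + 2*exp(-2*I*pi/3))*conj(1) + 1*(3 + 2*exp(2*I*pi/3))*conj(1)]
      = (1/3)[(5) + (3 + 2*exp(-2*I*pi/3)) + (3 + 2*exp(2*I*pi/3))] = 9/3 = 3
  <chi_rho, chi_1> = (1/3)[1*(5)*conj(1) + 1*(3 + 2*exp(-2*I*pi/3))*conj(exp(2*I*pi/3)) + 1*(3 + 2*exp(2*I*pi/3))*conj(exp(-2*I*pi/3))]
      = (1/3)[(5) + (3*exp(-2*I*pi/3) + 2*exp(2*I*pi/3)) + (2*exp(-2*I*pi/3) + 3*exp(2*I*pi/3))] = 0/3 = 0
  <chi_rho, chi_2> = (1/3)[1*(5)*conj(1) + 1*(3 + 2*exp(-2*I*pi/3))*conj(exp(-2*I*pi/3)) + 1*(3 + 2*exp(2*I*pi/3))*conj(exp(2*I*pi/3))]
      = (1/3)[(5) + (2 + 3*exp(2*I*pi/3)) + (2 + 3*exp(-2*I*pi/3))] = 6/3 = 2
(Exp terms are combined using exp(i*s)*conj(exp(i*t)) = exp(i*(s-t)), and sums of them are collapsed using the identity that for every m > 1 the m distinct m-th roots of unity sum to 0, e.g. 1 + exp(2*I*pi/3) + exp(-2*I*pi/3) = 0.)
Dimension check: dim(rho) = sum (mult * dim) = 3*1 + 0*1 + 2*1 = 5 = chi_rho(e) = 5.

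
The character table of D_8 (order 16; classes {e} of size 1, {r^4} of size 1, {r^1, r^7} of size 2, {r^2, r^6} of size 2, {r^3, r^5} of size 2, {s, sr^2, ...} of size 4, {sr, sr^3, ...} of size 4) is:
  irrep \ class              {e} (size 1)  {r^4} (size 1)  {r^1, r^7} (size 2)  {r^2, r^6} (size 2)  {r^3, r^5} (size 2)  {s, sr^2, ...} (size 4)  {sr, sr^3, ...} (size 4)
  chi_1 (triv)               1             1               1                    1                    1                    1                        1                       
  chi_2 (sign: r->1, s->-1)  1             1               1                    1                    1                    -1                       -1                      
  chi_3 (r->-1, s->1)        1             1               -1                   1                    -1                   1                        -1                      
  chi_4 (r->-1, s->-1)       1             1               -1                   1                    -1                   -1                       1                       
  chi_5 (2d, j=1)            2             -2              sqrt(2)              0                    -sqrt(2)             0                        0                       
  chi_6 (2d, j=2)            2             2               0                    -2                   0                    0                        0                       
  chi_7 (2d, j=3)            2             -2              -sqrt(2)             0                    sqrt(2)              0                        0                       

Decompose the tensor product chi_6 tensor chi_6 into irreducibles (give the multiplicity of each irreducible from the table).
chi_6 tensor chi_6 = chi_1 + chi_2 + chi_3 + chi_4 (all other irreducibles have multiplicity 0).

Derivation: The character of a tensor product is the pointwise product (chi_6 * chi_6)(C) = chi_6(C) * chi_6(C):
  {e}: (2)*(2), {r^4}: (2)*(2), {r^1, r^7}: (0)*(0), {r^2, r^6}: (-2)*(-2), {r^3, r^5}: (0)*(0), {s, sr^2, ...}: (0)*(0), {sr, sr^3, ...}: (0)*(0)
so (chi_6 * chi_6) takes values
  {e} -> 4, {r^4} -> 4, {r^1, r^7} -> 0, {r^2, r^6} -> 4, {r^3, r^5} -> 0, {s, sr^2, ...} -> 0, {sr, sr^3, ...} -> 0.
Now take the inner product of this character with each irreducible chi from the table, <chi_6*chi_6, chi> = (1/16) sum_C |C| (chi_6*chi_6)(C) conj(chi(C)):
  <chi_6*chi_6, chi_1> = (1/16)[1*(4)*conj(1) + 1*(4)*conj(1) + 2*(0)*conj(1) + 2*(4)*conj(1) + 2*(0)*conj(1) + 4*(0)*conj(1) + 4*(0)*conj(1)]
      = (1/16)[(4) + (4) + (0) + (8) + (0) + (0) + (0)] = 16/16 = 1
  <chi_6*chi_6, chi_2> = (1/16)[1*(4)*conj(1) + 1*(4)*conj(1) + 2*(0)*conj(1) + 2*(4)*conj(1) + 2*(0)*conj(1) + 4*(0)*conj(-1) + 4*(0)*conj(-1)]
      = (1/16)[(4) + (4) + (0) + (8) + (0) + (0) + (0)] = 16/16 = 1
  <chi_6*chi_6, chi_3> = (1/16)[1*(4)*conj(1) + 1*(4)*conj(1) + 2*(0)*conj(-1) + 2*(4)*conj(1) + 2*(0)*conj(-1) + 4*(0)*conj(1) + 4*(0)*conj(-1)]
      = (1/16)[(4) + (4) + (0) + (8) + (0) + (0) + (0)] = 16/16 = 1
  <chi_6*chi_6, chi_4> = (1/16)[1*(4)*conj(1) + 1*(4)*conj(1) + 2*(0)*conj(-1) + 2*(4)*conj(1) + 2*(0)*conj(-1) + 4*(0)*conj(-1) + 4*(0)*conj(1)]
      = (1/16)[(4) + (4) + (0) + (8) + (0) + (0) + (0)] = 16/16 = 1
  <chi_6*chi_6, chi_5> = (1/16)[1*(4)*conj(2) + 1*(4)*conj(-2) + 2*(0)*conj(sqrt(2)) + 2*(4)*conj(0) + 2*(0)*conj(-sqrt(2)) + 4*(0)*conj(0) + 4*(0)*conj(0)]
      = (1/16)[(8) + (-8) + (0) + (0) + (0) + (0) + (0)] = 0/16 = 0
  <chi_6*chi_6, chi_6> = (1/16)[1*(4)*conj(2) + 1*(4)*conj(2) + 2*(0)*conj(0) + 2*(4)*conj(-2) + 2*(0)*conj(0) + 4*(0)*conj(0) + 4*(0)*conj(0)]
      = (1/16)[(8) + (8) + (0) + (-16) + (0) + (0) + (0)] = 0/16 = 0
  <chi_6*chi_6, chi_7> = (1/16)[1*(4)*conj(2) + 1*(4)*conj(-2) + 2*(0)*conj(-sqrt(2)) + 2*(4)*conj(0) + 2*(0)*conj(sqrt(2)) + 4*(0)*conj(0) + 4*(0)*conj(0)]
      = (1/16)[(8) + (-8) + (0) + (0) + (0) + (0) + (0)] = 0/16 = 0
Hence the multiplicities are chi_1: 1, chi_2: 1, chi_3: 1, chi_4: 1. Dimension check: dim(chi_6)*dim(chi_6) = 2*2 = 4 and sum (mult * dim) = 1*1 + 1*1 + 1*1 + 1*1 = 4.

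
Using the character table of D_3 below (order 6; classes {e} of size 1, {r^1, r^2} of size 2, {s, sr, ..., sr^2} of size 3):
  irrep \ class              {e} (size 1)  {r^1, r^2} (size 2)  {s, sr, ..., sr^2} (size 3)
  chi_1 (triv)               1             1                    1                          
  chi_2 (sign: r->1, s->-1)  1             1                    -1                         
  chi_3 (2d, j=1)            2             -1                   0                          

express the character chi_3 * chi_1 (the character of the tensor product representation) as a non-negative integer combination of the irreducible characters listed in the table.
chi_3 tensor chi_1 = chi_3 (all other irreducibles have multiplicity 0).

Why: The character of a tensor product is the pointwise product (chi_3 * chi_1)(C) = chi_3(C) * chi_1(C):
  {e}: (2)*(1), {r^1, r^2}: (-1)*(1), {s, sr, ..., sr^2}: (0)*(1)
so (chi_3 * chi_1) takes values
  {e} -> 2, {r^1, r^2} -> -1, {s, sr, ..., sr^2} -> 0.
Now take the inner product of this character with each irreducible chi from the table, <chi_3*chi_1, chi> = (1/6) sum_C |C| (chi_3*chi_1)(C) conj(chi(C)):
  <chi_3*chi_1, chi_1> = (1/6)[1*(2)*conj(1) + 2*(-1)*conj(1) + 3*(0)*conj(1)]
      = (1/6)[(2) + (-2) + (0)] = 0/6 = 0
  <chi_3*chi_1, chi_2> = (1/6)[1*(2)*conj(1) + 2*(-1)*conj(1) + 3*(0)*conj(-1)]
      = (1/6)[(2) + (-2) + (0)] = 0/6 = 0
  <chi_3*chi_1, chi_3> = (1/6)[1*(2)*conj(2) + 2*(-1)*conj(-1) + 3*(0)*conj(0)]
      = (1/6)[(4) + (2) + (0)] = 6/6 = 1
Hence the multiplicities are chi_3: 1. Dimension check: dim(chi_3)*dim(chi_1) = 2*1 = 2 and sum (mult * dim) = 1*2 = 2.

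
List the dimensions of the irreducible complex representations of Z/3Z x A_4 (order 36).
Dimensions: 1, 1, 1, 1, 1, 1, 1, 1, 1, 3, 3, 3

Explanation: There are 12 irreducibles (= number of conjugacy classes). Their dimensions d_i satisfy sum d_i^2 = |G| = 36: 1 + 1 + 1 + 1 + 1 + 1 + 1 + 1 + 1 + 9 + 9 + 9 = 36. (For the product with Z/3Z: each of the 3 1-dim characters of Z/3Z tensors with each irrep of A_4, giving 3 copies of each A_4-dimension.)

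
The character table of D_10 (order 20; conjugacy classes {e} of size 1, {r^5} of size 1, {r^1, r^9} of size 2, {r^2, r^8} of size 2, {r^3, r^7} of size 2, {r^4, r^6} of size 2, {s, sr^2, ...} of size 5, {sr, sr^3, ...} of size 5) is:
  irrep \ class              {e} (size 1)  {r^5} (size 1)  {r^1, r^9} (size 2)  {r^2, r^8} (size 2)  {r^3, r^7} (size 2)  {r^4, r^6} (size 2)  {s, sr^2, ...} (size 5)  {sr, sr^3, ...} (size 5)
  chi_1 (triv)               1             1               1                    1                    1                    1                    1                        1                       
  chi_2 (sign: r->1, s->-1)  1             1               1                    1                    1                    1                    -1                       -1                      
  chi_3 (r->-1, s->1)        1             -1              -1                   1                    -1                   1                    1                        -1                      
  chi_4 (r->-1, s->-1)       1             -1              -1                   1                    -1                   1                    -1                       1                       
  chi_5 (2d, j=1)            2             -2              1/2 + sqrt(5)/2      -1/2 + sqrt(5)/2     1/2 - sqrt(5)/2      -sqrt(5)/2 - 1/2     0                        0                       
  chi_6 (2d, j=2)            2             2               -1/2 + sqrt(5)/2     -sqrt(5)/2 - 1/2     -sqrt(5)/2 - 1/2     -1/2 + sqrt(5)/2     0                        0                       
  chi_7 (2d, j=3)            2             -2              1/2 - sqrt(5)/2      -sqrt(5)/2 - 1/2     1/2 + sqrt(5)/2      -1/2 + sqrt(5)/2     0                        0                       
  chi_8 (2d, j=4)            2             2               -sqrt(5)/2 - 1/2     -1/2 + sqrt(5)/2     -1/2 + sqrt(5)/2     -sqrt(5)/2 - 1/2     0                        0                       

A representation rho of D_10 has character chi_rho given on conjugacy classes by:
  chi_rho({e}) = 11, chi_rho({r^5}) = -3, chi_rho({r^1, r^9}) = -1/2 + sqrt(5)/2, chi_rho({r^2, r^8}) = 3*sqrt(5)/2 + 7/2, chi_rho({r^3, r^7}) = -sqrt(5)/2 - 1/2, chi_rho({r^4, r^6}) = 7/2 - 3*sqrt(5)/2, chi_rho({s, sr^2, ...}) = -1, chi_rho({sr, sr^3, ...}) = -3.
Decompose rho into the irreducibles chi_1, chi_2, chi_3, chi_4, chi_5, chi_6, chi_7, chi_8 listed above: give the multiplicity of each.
Multiplicities: chi_1: 0, chi_2: 2, chi_3: 2, chi_4: 1, chi_5: 2, chi_6: 0, chi_7: 0, chi_8: 1.

Details: Use <chi_rho, chi> = (1/|G|) sum_C |C| * chi_rho(C) * conj(chi(C)) with |G| = 20 for each irreducible chi in the table:
  <chi_rho, chi_1> = (1/20)[1*(11)*conj(1) + 1*(-3)*conj(1) + 2*(-1/2 + sqrt(5)/2)*conj(1) + 2*(3*sqrt(5)/2 + 7/2)*conj(1) + 2*(-sqrt(5)/2 - 1/2)*conj(1) + 2*(7/2 - 3*sqrt(5)/2)*conj(1) + 5*(-1)*conj(1) + 5*(-3)*conj(1)]
      = (1/20)[(11) + (-3) + (-1 + sqrt(5)) + (3*sqrt(5) + 7) + (-sqrt(5) - 1) + (7 - 3*sqrt(5)) + (-5) + (-15)] = 0/20 = 0
  <chi_rho, chi_2> = (1/20)[1*(11)*conj(1) + 1*(-3)*conj(1) + 2*(-1/2 + sqrt(5)/2)*conj(1) + 2*(3*sqrt(5)/2 + 7/2)*conj(1) + 2*(-sqrt(5)/2 - 1/2)*conj(1) + 2*(7/2 - 3*sqrt(5)/2)*conj(1) + 5*(-1)*conj(-1) + 5*(-3)*conj(-1)]
      = (1/20)[(11) + (-3) + (-1 + sqrt(5)) + (3*sqrt(5) + 7) + (-sqrt(5) - 1) + (7 - 3*sqrt(5)) + (5) + (15)] = 40/20 = 2
  <chi_rho, chi_3> = (1/20)[1*(11)*conj(1) + 1*(-3)*conj(-1) + 2*(-1/2 + sqrt(5)/2)*conj(-1) + 2*(3*sqrt(5)/2 + 7/2)*conj(1) + 2*(-sqrt(5)/2 - 1/2)*conj(-1) + 2*(7/2 - 3*sqrt(5)/2)*conj(1) + 5*(-1)*conj(1) + 5*(-3)*conj(-1)]
      = (1/20)[(11) + (3) + (1 - sqrt(5)) + (3*sqrt(5) + 7) + (1 + sqrt(5)) + (7 - 3*sqrt(5)) + (-5) + (15)] = 40/20 = 2
  <chi_rho, chi_4> = (1/20)[1*(11)*conj(1) + 1*(-3)*conj(-1) + 2*(-1/2 + sqrt(5)/2)*conj(-1) + 2*(3*sqrt(5)/2 + 7/2)*conj(1) + 2*(-sqrt(5)/2 - 1/2)*conj(-1) + 2*(7/2 - 3*sqrt(5)/2)*conj(1) + 5*(-1)*conj(-1) + 5*(-3)*conj(1)]
      = (1/20)[(11) + (3) + (1 - sqrt(5)) + (3*sqrt(5) + 7) + (1 + sqrt(5)) + (7 - 3*sqrt(5)) + (5) + (-15)] = 20/20 = 1
  <chi_rho, chi_5> = (1/20)[1*(11)*conj(2) + 1*(-3)*conj(-2) + 2*(-1/2 + sqrt(5)/2)*conj(1/2 + sqrt(5)/2) + 2*(3*sqrt(5)/2 + 7/2)*conj(-1/2 + sqrt(5)/2) + 2*(-sqrt(5)/2 - 1/2)*conj(1/2 - sqrt(5)/2) + 2*(7/2 - 3*sqrt(5)/2)*conj(-sqrt(5)/2 - 1/2) + 5*(-1)*conj(0) + 5*(-3)*conj(0)]
      = (1/20)[(22) + (6) + (2) + (4 + 2*sqrt(5)) + (2) + (4 - 2*sqrt(5)) + (0) + (0)] = 40/20 = 2
  <chi_rho, chi_6> = (1/20)[1*(11)*conj(2) + 1*(-3)*conj(2) + 2*(-1/2 + sqrt(5)/2)*conj(-1/2 + sqrt(5)/2) + 2*(3*sqrt(5)/2 + 7/2)*conj(-sqrt(5)/2 - 1/2) + 2*(-sqrt(5)/2 - 1/2)*conj(-sqrt(5)/2 - 1/2) + 2*(7/2 - 3*sqrt(5)/2)*conj(-1/2 + sqrt(5)/2) + 5*(-1)*conj(0) + 5*(-3)*conj(0)]
      = (1/20)[(22) + (-6) + (3 - sqrt(5)) + (-5*sqrt(5) - 11) + (sqrt(5) + 3) + (-11 + 5*sqrt(5)) + (0) + (0)] = 0/20 = 0
  <chi_rho, chi_7> = (1/20)[1*(11)*conj(2) + 1*(-3)*conj(-2) + 2*(-1/2 + sqrt(5)/2)*conj(1/2 - sqrt(5)/2) + 2*(3*sqrt(5)/2 + 7/2)*conj(-sqrt(5)/2 - 1/2) + 2*(-sqrt(5)/2 - 1/2)*conj(1/2 + sqrt(5)/2) + 2*(7/2 - 3*sqrt(5)/2)*conj(-1/2 + sqrt(5)/2) + 5*(-1)*conj(0) + 5*(-3)*conj(0)]
      = (1/20)[(22) + (6) + (-3 + sqrt(5)) + (-5*sqrt(5) - 11) + (-3 - sqrt(5)) + (-11 + 5*sqrt(5)) + (0) + (0)] = 0/20 = 0
  <chi_rho, chi_8> = (1/20)[1*(11)*conj(2) + 1*(-3)*conj(2) + 2*(-1/2 + sqrt(5)/2)*conj(-sqrt(5)/2 - 1/2) + 2*(3*sqrt(5)/2 + 7/2)*conj(-1/2 + sqrt(5)/2) + 2*(-sqrt(5)/2 - 1/2)*conj(-1/2 + sqrt(5)/2) + 2*(7/2 - 3*sqrt(5)/2)*conj(-sqrt(5)/2 - 1/2) + 5*(-1)*conj(0) + 5*(-3)*conj(0)]
      = (1/20)[(22) + (-6) + (-2) + (4 + 2*sqrt(5)) + (-2) + (4 - 2*sqrt(5)) + (0) + (0)] = 20/20 = 1
Dimension check: dim(rho) = sum (mult * dim) = 0*1 + 2*1 + 2*1 + 1*1 + 2*2 + 0*2 + 0*2 + 1*2 = 11 = chi_rho(e) = 11.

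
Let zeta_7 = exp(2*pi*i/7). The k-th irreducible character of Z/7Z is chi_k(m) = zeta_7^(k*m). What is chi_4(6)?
chi_4(6) = zeta_7^24 = exp(6*I*pi/7)

Why: chi_4(6) = zeta_7^(4*6) = zeta_7^24. Since zeta_7^7 = 1, this equals zeta_7^3 = exp(2*pi*i*3/7) = exp(6*I*pi/7).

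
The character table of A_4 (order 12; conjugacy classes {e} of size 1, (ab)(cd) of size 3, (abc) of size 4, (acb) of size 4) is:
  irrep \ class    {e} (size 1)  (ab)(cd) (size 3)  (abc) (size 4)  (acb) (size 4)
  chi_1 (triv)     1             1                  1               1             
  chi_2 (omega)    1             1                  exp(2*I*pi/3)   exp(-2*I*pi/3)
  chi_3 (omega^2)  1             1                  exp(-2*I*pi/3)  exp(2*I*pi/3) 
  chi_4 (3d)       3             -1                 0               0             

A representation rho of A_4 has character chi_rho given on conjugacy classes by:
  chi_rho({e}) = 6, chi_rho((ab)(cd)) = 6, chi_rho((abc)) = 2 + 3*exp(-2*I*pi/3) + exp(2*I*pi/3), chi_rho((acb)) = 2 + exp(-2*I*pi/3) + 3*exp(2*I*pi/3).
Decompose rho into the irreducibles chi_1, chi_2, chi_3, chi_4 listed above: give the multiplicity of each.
Multiplicities: chi_1: 2, chi_2: 1, chi_3: 3, chi_4: 0.

Why: Use <chi_rho, chi> = (1/|G|) sum_C |C| * chi_rho(C) * conj(chi(C)) with |G| = 12 for each irreducible chi in the table:
  <chi_rho, chi_1> = (1/12)[1*(6)*conj(1) + 3*(6)*conj(1) + 4*(2 + 3*exp(-2*I*pi/3) + exp(2*I*pi/3))*conj(1) + 4*(2 + exp(-2*I*pi/3) + 3*exp(2*I*pi/3))*conj(1)]
      = (1/12)[(6) + (18) + (8 + 12*exp(-2*I*pi/3) + 4*exp(2*I*pi/3)) + (8 + 4*exp(-2*I*pi/3) + 12*exp(2*I*pi/3))] = 24/12 = 2
  <chi_rho, chi_2> = (1/12)[1*(6)*conj(1) + 3*(6)*conj(1) + 4*(2 + 3*exp(-2*I*pi/3) + exp(2*I*pi/3))*conj(exp(2*I*pi/3)) + 4*(2 + exp(-2*I*pi/3) + 3*exp(2*I*pi/3))*conj(exp(-2*I*pi/3))]
      = (1/12)[(6) + (18) + (4 + 8*exp(-2*I*pi/3) + 12*exp(2*I*pi/3)) + (4 + 12*exp(-2*I*pi/3) + 8*exp(2*I*pi/3))] = 12/12 = 1
  <chi_rho, chi_3> = (1/12)[1*(6)*conj(1) + 3*(6)*conj(1) + 4*(2 + 3*exp(-2*I*pi/3) + exp(2*I*pi/3))*conj(exp(-2*I*pi/3)) + 4*(2 + exp(-2*I*pi/3) + 3*exp(2*I*pi/3))*conj(exp(2*I*pi/3))]
      = (1/12)[(6) + (18) + (12 + 4*exp(-2*I*pi/3) + 8*exp(2*I*pi/3)) + (12 + 8*exp(-2*I*pi/3) + 4*exp(2*I*pi/3))] = 36/12 = 3
  <chi_rho, chi_4> = (1/12)[1*(6)*conj(3) + 3*(6)*conj(-1) + 4*(2 + 3*exp(-2*I*pi/3) + exp(2*I*pi/3))*conj(0) + 4*(2 + exp(-2*I*pi/3) + 3*exp(2*I*pi/3))*conj(0)]
      = (1/12)[(18) + (-18) + (0) + (0)] = 0/12 = 0
(Exp terms are combined using exp(i*s)*conj(exp(i*t)) = exp(i*(s-t)), and sums of them are collapsed using the identity that for every m > 1 the m distinct m-th roots of unity sum to 0, e.g. 1 + exp(2*I*pi/3) + exp(-2*I*pi/3) = 0.)
Dimension check: dim(rho) = sum (mult * dim) = 2*1 + 1*1 + 3*1 + 0*3 = 6 = chi_rho(e) = 6.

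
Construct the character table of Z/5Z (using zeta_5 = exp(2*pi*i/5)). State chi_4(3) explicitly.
Character table of Z/5Z (irreps indexed chi_0,...,chi_4 with chi_k(m) = zeta_5^(k*m), zeta_5 = exp(2*pi*i/5)):
  irrep \ class  {0} (size 1)  {1} (size 1)    {2} (size 1)    {3} (size 1)    {4} (size 1)  
  chi_0          1             1               1               1               1             
  chi_1          1             exp(2*I*pi/5)   exp(4*I*pi/5)   exp(-4*I*pi/5)  exp(-2*I*pi/5)
  chi_2          1             exp(4*I*pi/5)   exp(-2*I*pi/5)  exp(2*I*pi/5)   exp(-4*I*pi/5)
  chi_3          1             exp(-4*I*pi/5)  exp(2*I*pi/5)   exp(-2*I*pi/5)  exp(4*I*pi/5) 
  chi_4          1             exp(-2*I*pi/5)  exp(-4*I*pi/5)  exp(4*I*pi/5)   exp(2*I*pi/5) 

Spot check: chi_4(3) = zeta_5^(4*3) = zeta_5^12 = exp(4*I*pi/5).

Solution. Z/5Z is abelian, so all 5 irreducible complex representations are 1-dimensional. They are given by chi_k(m) = zeta_5^(k*m) for k = 0,...,4. Row orthogonality: sum_m chi_k(m) conj(chi_l(m)) = 5 * [k = l].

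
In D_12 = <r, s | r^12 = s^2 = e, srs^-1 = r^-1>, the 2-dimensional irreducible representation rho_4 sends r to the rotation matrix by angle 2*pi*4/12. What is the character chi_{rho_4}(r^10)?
chi_{rho_4}(r^10) = 2*cos(2*pi*4*10/12) = -1

rho_4(r^10) is rotation by angle 2*pi*4*10/12, whose trace is 2*cos(2*pi*4*10/12) = -1.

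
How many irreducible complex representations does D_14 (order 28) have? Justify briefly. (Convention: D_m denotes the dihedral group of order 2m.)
10

Details: The number of irreducible complex representations of a finite group equals its number of conjugacy classes. D_14 has 10 conjugacy classes (n/2 + 3 for n even), so D_14 (order 28) has exactly 10 irreducible complex representations.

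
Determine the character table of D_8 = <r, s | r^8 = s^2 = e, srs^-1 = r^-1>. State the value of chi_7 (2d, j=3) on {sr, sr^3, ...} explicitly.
Conjugacy classes: {e} of size 1, {r^4} of size 1, {r^1, r^7} of size 2, {r^2, r^6} of size 2, {r^3, r^5} of size 2, {s, sr^2, ...} of size 4, {sr, sr^3, ...} of size 4.
Character table:
  irrep \ class              {e} (size 1)  {r^4} (size 1)  {r^1, r^7} (size 2)  {r^2, r^6} (size 2)  {r^3, r^5} (size 2)  {s, sr^2, ...} (size 4)  {sr, sr^3, ...} (size 4)
  chi_1 (triv)               1             1               1                    1                    1                    1                        1                       
  chi_2 (sign: r->1, s->-1)  1             1               1                    1                    1                    -1                       -1                      
  chi_3 (r->-1, s->1)        1             1               -1                   1                    -1                   1                        -1                      
  chi_4 (r->-1, s->-1)       1             1               -1                   1                    -1                   -1                       1                       
  chi_5 (2d, j=1)            2             -2              sqrt(2)              0                    -sqrt(2)             0                        0                       
  chi_6 (2d, j=2)            2             2               0                    -2                   0                    0                        0                       
  chi_7 (2d, j=3)            2             -2              -sqrt(2)             0                    sqrt(2)              0                        0                       

Spot check: chi_7 (2d, j=3) on {sr, sr^3, ...} = 0.

Reasoning: D_8 has order 2*8 = 16 with 7 conjugacy classes, hence 7 irreducibles. Sum of squared dims 1 + 1 + 1 + 1 + 4 + 4 + 4 = 16 = |G|. Linear characters come from the abelianisation; the 2-dimensional irreps have character r^k -> 2*cos(2*pi*j*k/8), reflections -> 0.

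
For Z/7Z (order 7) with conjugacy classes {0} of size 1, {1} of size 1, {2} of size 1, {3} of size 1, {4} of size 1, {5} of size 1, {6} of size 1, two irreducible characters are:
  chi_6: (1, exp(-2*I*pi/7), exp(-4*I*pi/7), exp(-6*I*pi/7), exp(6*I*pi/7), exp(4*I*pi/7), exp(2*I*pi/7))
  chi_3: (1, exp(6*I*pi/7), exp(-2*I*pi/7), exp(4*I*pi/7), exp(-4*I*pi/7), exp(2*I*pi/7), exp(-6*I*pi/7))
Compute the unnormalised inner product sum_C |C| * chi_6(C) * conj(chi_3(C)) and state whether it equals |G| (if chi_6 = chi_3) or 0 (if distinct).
Sum = 0; so <chi_6, chi_3> = 0 (distinct irreducibles are orthogonal).

Compute term by term over conjugacy classes (|C| * chi_6(C) * conj(chi_3(C))):
  1*(1)*conj(1) + 1*(exp(-2*I*pi/7))*conj(exp(6*I*pi/7)) + 1*(exp(-4*I*pi/7))*conj(exp(-2*I*pi/7)) + 1*(exp(-6*I*pi/7))*conj(exp(4*I*pi/7)) + 1*(exp(6*I*pi/7))*conj(exp(-4*I*pi/7)) + 1*(exp(4*I*pi/7))*conj(exp(2*I*pi/7)) + 1*(exp(2*I*pi/7))*conj(exp(-6*I*pi/7))
  = (1) + (exp(6*I*pi/7)) + (exp(-2*I*pi/7)) + (exp(4*I*pi/7)) + (exp(-4*I*pi/7)) + (exp(2*I*pi/7)) + (exp(-6*I*pi/7))
  = 0.
(Exp terms are combined using exp(i*s)*conj(exp(i*t)) = exp(i*(s-t)), and sums of them are collapsed using the identity that for every m > 1 the m distinct m-th roots of unity sum to 0, e.g. 1 + exp(2*I*pi/3) + exp(-2*I*pi/3) = 0.)
Dividing by |G| = 7 gives 0/7 = 0, matching the row-orthogonality relation <chi_6, chi_3> = [chi_6 = chi_3].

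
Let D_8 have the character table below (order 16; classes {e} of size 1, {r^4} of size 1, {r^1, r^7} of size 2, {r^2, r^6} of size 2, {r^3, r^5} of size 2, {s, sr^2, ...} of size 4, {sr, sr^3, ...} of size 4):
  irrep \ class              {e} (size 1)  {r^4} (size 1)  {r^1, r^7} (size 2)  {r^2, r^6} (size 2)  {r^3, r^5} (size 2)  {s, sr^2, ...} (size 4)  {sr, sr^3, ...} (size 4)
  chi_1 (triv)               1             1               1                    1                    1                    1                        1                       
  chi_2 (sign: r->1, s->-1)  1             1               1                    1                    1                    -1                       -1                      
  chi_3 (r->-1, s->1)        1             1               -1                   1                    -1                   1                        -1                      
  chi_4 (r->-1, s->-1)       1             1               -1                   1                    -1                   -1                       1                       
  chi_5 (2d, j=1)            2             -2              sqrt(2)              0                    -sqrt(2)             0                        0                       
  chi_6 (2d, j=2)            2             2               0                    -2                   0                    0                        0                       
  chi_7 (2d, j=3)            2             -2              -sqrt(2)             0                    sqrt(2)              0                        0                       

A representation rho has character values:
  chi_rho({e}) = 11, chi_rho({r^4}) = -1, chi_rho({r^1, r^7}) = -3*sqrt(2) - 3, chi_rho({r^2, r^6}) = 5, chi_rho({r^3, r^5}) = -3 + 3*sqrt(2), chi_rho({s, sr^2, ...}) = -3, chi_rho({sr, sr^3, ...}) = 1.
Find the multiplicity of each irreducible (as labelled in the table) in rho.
Multiplicities: chi_1: 0, chi_2: 1, chi_3: 1, chi_4: 3, chi_5: 0, chi_6: 0, chi_7: 3.

Derivation: Use <chi_rho, chi> = (1/|G|) sum_C |C| * chi_rho(C) * conj(chi(C)) with |G| = 16 for each irreducible chi in the table:
  <chi_rho, chi_1> = (1/16)[1*(11)*conj(1) + 1*(-1)*conj(1) + 2*(-3*sqrt(2) - 3)*conj(1) + 2*(5)*conj(1) + 2*(-3 + 3*sqrt(2))*conj(1) + 4*(-3)*conj(1) + 4*(1)*conj(1)]
      = (1/16)[(11) + (-1) + (-6*sqrt(2) - 6) + (10) + (-6 + 6*sqrt(2)) + (-12) + (4)] = 0/16 = 0
  <chi_rho, chi_2> = (1/16)[1*(11)*conj(1) + 1*(-1)*conj(1) + 2*(-3*sqrt(2) - 3)*conj(1) + 2*(5)*conj(1) + 2*(-3 + 3*sqrt(2))*conj(1) + 4*(-3)*conj(-1) + 4*(1)*conj(-1)]
      = (1/16)[(11) + (-1) + (-6*sqrt(2) - 6) + (10) + (-6 + 6*sqrt(2)) + (12) + (-4)] = 16/16 = 1
  <chi_rho, chi_3> = (1/16)[1*(11)*conj(1) + 1*(-1)*conj(1) + 2*(-3*sqrt(2) - 3)*conj(-1) + 2*(5)*conj(1) + 2*(-3 + 3*sqrt(2))*conj(-1) + 4*(-3)*conj(1) + 4*(1)*conj(-1)]
      = (1/16)[(11) + (-1) + (6 + 6*sqrt(2)) + (10) + (6 - 6*sqrt(2)) + (-12) + (-4)] = 16/16 = 1
  <chi_rho, chi_4> = (1/16)[1*(11)*conj(1) + 1*(-1)*conj(1) + 2*(-3*sqrt(2) - 3)*conj(-1) + 2*(5)*conj(1) + 2*(-3 + 3*sqrt(2))*conj(-1) + 4*(-3)*conj(-1) + 4*(1)*conj(1)]
      = (1/16)[(11) + (-1) + (6 + 6*sqrt(2)) + (10) + (6 - 6*sqrt(2)) + (12) + (4)] = 48/16 = 3
  <chi_rho, chi_5> = (1/16)[1*(11)*conj(2) + 1*(-1)*conj(-2) + 2*(-3*sqrt(2) - 3)*conj(sqrt(2)) + 2*(5)*conj(0) + 2*(-3 + 3*sqrt(2))*conj(-sqrt(2)) + 4*(-3)*conj(0) + 4*(1)*conj(0)]
      = (1/16)[(22) + (2) + (-12 - 6*sqrt(2)) + (0) + (-12 + 6*sqrt(2)) + (0) + (0)] = 0/16 = 0
  <chi_rho, chi_6> = (1/16)[1*(11)*conj(2) + 1*(-1)*conj(2) + 2*(-3*sqrt(2) - 3)*conj(0) + 2*(5)*conj(-2) + 2*(-3 + 3*sqrt(2))*conj(0) + 4*(-3)*conj(0) + 4*(1)*conj(0)]
      = (1/16)[(22) + (-2) + (0) + (-20) + (0) + (0) + (0)] = 0/16 = 0
  <chi_rho, chi_7> = (1/16)[1*(11)*conj(2) + 1*(-1)*conj(-2) + 2*(-3*sqrt(2) - 3)*conj(-sqrt(2)) + 2*(5)*conj(0) + 2*(-3 + 3*sqrt(2))*conj(sqrt(2)) + 4*(-3)*conj(0) + 4*(1)*conj(0)]
      = (1/16)[(22) + (2) + (6*sqrt(2) + 12) + (0) + (12 - 6*sqrt(2)) + (0) + (0)] = 48/16 = 3
Dimension check: dim(rho) = sum (mult * dim) = 0*1 + 1*1 + 1*1 + 3*1 + 0*2 + 0*2 + 3*2 = 11 = chi_rho(e) = 11.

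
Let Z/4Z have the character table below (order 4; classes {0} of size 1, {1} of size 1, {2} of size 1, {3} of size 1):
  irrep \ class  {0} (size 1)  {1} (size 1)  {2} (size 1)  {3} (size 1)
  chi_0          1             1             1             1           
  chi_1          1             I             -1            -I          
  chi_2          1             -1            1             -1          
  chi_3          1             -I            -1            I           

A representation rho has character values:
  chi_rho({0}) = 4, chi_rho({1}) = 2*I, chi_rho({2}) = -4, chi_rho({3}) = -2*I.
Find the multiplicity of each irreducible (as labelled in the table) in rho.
Multiplicities: chi_0: 0, chi_1: 3, chi_2: 0, chi_3: 1.

Working: Use <chi_rho, chi> = (1/|G|) sum_C |C| * chi_rho(C) * conj(chi(C)) with |G| = 4 for each irreducible chi in the table:
  <chi_rho, chi_0> = (1/4)[1*(4)*conj(1) + 1*(2*I)*conj(1) + 1*(-4)*conj(1) + 1*(-2*I)*conj(1)]
      = (1/4)[(4) + (2*I) + (-4) + (-2*I)] = 0/4 = 0
  <chi_rho, chi_1> = (1/4)[1*(4)*conj(1) + 1*(2*I)*conj(I) + 1*(-4)*conj(-1) + 1*(-2*I)*conj(-I)]
      = (1/4)[(4) + (2) + (4) + (2)] = 12/4 = 3
  <chi_rho, chi_2> = (1/4)[1*(4)*conj(1) + 1*(2*I)*conj(-1) + 1*(-4)*conj(1) + 1*(-2*I)*conj(-1)]
      = (1/4)[(4) + (-2*I) + (-4) + (2*I)] = 0/4 = 0
  <chi_rho, chi_3> = (1/4)[1*(4)*conj(1) + 1*(2*I)*conj(-I) + 1*(-4)*conj(-1) + 1*(-2*I)*conj(I)]
      = (1/4)[(4) + (-2) + (4) + (-2)] = 4/4 = 1
(Exp terms are combined using exp(i*s)*conj(exp(i*t)) = exp(i*(s-t)), and sums of them are collapsed using the identity that for every m > 1 the m distinct m-th roots of unity sum to 0, e.g. 1 + exp(2*I*pi/3) + exp(-2*I*pi/3) = 0.)
Dimension check: dim(rho) = sum (mult * dim) = 0*1 + 3*1 + 0*1 + 1*1 = 4 = chi_rho(e) = 4.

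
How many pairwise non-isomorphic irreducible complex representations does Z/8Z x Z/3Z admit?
24

Justification: The number of irreducible complex representations of a finite group equals its number of conjugacy classes. Z/8Z x Z/3Z is abelian of order 24, so every element is its own conjugacy class: 24 classes, so Z/8Z x Z/3Z (order 24) has exactly 24 irreducible complex representations.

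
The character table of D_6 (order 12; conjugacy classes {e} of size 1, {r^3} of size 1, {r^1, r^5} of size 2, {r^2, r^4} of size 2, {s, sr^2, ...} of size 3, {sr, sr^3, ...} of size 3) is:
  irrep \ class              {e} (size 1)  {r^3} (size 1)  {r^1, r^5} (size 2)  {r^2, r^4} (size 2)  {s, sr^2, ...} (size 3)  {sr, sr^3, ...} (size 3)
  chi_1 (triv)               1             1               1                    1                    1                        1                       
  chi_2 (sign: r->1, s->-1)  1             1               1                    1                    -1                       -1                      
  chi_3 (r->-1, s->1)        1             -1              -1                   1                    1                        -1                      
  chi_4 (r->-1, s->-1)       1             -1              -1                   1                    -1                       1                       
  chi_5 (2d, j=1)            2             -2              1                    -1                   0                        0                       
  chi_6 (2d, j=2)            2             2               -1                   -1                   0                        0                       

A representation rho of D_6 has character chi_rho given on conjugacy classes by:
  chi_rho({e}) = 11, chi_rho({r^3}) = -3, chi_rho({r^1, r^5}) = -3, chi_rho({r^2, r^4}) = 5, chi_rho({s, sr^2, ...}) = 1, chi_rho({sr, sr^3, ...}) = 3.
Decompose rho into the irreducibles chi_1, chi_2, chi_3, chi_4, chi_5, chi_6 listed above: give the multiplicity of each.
Multiplicities: chi_1: 2, chi_2: 0, chi_3: 2, chi_4: 3, chi_5: 1, chi_6: 1.

Argument: Use <chi_rho, chi> = (1/|G|) sum_C |C| * chi_rho(C) * conj(chi(C)) with |G| = 12 for each irreducible chi in the table:
  <chi_rho, chi_1> = (1/12)[1*(11)*conj(1) + 1*(-3)*conj(1) + 2*(-3)*conj(1) + 2*(5)*conj(1) + 3*(1)*conj(1) + 3*(3)*conj(1)]
      = (1/12)[(11) + (-3) + (-6) + (10) + (3) + (9)] = 24/12 = 2
  <chi_rho, chi_2> = (1/12)[1*(11)*conj(1) + 1*(-3)*conj(1) + 2*(-3)*conj(1) + 2*(5)*conj(1) + 3*(1)*conj(-1) + 3*(3)*conj(-1)]
      = (1/12)[(11) + (-3) + (-6) + (10) + (-3) + (-9)] = 0/12 = 0
  <chi_rho, chi_3> = (1/12)[1*(11)*conj(1) + 1*(-3)*conj(-1) + 2*(-3)*conj(-1) + 2*(5)*conj(1) + 3*(1)*conj(1) + 3*(3)*conj(-1)]
      = (1/12)[(11) + (3) + (6) + (10) + (3) + (-9)] = 24/12 = 2
  <chi_rho, chi_4> = (1/12)[1*(11)*conj(1) + 1*(-3)*conj(-1) + 2*(-3)*conj(-1) + 2*(5)*conj(1) + 3*(1)*conj(-1) + 3*(3)*conj(1)]
      = (1/12)[(11) + (3) + (6) + (10) + (-3) + (9)] = 36/12 = 3
  <chi_rho, chi_5> = (1/12)[1*(11)*conj(2) + 1*(-3)*conj(-2) + 2*(-3)*conj(1) + 2*(5)*conj(-1) + 3*(1)*conj(0) + 3*(3)*conj(0)]
      = (1/12)[(22) + (6) + (-6) + (-10) + (0) + (0)] = 12/12 = 1
  <chi_rho, chi_6> = (1/12)[1*(11)*conj(2) + 1*(-3)*conj(2) + 2*(-3)*conj(-1) + 2*(5)*conj(-1) + 3*(1)*conj(0) + 3*(3)*conj(0)]
      = (1/12)[(22) + (-6) + (6) + (-10) + (0) + (0)] = 12/12 = 1
Dimension check: dim(rho) = sum (mult * dim) = 2*1 + 0*1 + 2*1 + 3*1 + 1*2 + 1*2 = 11 = chi_rho(e) = 11.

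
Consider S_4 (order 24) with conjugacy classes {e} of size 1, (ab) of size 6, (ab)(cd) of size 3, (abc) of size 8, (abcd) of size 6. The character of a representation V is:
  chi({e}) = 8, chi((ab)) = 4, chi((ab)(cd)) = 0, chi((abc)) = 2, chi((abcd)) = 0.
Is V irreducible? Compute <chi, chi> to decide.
Not irreducible (reducible): <chi, chi> = 8 > 1.

Details: <chi, chi> = (1/|G|) sum_C |C| * |chi(C)|^2 = (1/24)[1*|8|^2 + 6*|4|^2 + 3*|0|^2 + 8*|2|^2 + 6*|0|^2]
  = (1/24)[(64) + (96) + (0) + (32) + (0)] = 192/24 = 8.
A character is irreducible iff <chi, chi> = 1, so this representation is reducible.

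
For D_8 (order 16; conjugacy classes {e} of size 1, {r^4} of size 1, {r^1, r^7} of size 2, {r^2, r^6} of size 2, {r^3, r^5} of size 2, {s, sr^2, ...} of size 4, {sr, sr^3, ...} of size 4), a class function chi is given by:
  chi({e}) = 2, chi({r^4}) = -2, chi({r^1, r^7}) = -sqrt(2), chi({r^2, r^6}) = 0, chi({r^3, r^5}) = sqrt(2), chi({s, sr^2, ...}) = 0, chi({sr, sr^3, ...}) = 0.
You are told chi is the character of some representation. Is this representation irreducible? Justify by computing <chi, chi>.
Irreducible: <chi, chi> = 1.

Reasoning: <chi, chi> = (1/|G|) sum_C |C| * |chi(C)|^2 = (1/16)[1*|2|^2 + 1*|-2|^2 + 2*|-sqrt(2)|^2 + 2*|0|^2 + 2*|sqrt(2)|^2 + 4*|0|^2 + 4*|0|^2]
  = (1/16)[(4) + (4) + (4) + (0) + (4) + (0) + (0)] = 16/16 = 1.
A character is irreducible iff <chi, chi> = 1, so this representation is irreducible.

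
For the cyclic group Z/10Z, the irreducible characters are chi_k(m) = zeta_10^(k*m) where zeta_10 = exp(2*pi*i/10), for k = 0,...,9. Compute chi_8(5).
chi_8(5) = zeta_10^40 = 1

Working: chi_8(5) = zeta_10^(8*5) = zeta_10^40. Since zeta_10^10 = 1, this equals zeta_10^0 = exp(2*pi*i*0/10) = 1.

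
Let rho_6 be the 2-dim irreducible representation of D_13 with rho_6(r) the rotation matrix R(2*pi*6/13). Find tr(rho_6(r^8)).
chi_{rho_6}(r^8) = 2*cos(2*pi*6*8/13) = -2*cos(5*pi/13)

Working: rho_6(r^8) is rotation by angle 2*pi*6*8/13, whose trace is 2*cos(2*pi*6*8/13) = -2*cos(5*pi/13).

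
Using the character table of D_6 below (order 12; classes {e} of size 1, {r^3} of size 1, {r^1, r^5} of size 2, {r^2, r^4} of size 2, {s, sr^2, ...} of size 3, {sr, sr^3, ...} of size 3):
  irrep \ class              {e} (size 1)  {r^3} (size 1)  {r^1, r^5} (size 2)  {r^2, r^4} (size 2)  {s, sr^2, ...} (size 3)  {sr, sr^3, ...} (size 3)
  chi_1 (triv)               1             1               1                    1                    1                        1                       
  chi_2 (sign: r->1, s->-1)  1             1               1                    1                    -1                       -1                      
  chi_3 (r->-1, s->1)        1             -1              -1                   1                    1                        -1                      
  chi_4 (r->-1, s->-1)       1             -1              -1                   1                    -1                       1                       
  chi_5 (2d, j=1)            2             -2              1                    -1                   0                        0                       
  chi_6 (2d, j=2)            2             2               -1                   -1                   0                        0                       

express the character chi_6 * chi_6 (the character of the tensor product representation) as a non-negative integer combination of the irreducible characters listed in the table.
chi_6 tensor chi_6 = chi_1 + chi_2 + chi_6 (all other irreducibles have multiplicity 0).

The character of a tensor product is the pointwise product (chi_6 * chi_6)(C) = chi_6(C) * chi_6(C):
  {e}: (2)*(2), {r^3}: (2)*(2), {r^1, r^5}: (-1)*(-1), {r^2, r^4}: (-1)*(-1), {s, sr^2, ...}: (0)*(0), {sr, sr^3, ...}: (0)*(0)
so (chi_6 * chi_6) takes values
  {e} -> 4, {r^3} -> 4, {r^1, r^5} -> 1, {r^2, r^4} -> 1, {s, sr^2, ...} -> 0, {sr, sr^3, ...} -> 0.
Now take the inner product of this character with each irreducible chi from the table, <chi_6*chi_6, chi> = (1/12) sum_C |C| (chi_6*chi_6)(C) conj(chi(C)):
  <chi_6*chi_6, chi_1> = (1/12)[1*(4)*conj(1) + 1*(4)*conj(1) + 2*(1)*conj(1) + 2*(1)*conj(1) + 3*(0)*conj(1) + 3*(0)*conj(1)]
      = (1/12)[(4) + (4) + (2) + (2) + (0) + (0)] = 12/12 = 1
  <chi_6*chi_6, chi_2> = (1/12)[1*(4)*conj(1) + 1*(4)*conj(1) + 2*(1)*conj(1) + 2*(1)*conj(1) + 3*(0)*conj(-1) + 3*(0)*conj(-1)]
      = (1/12)[(4) + (4) + (2) + (2) + (0) + (0)] = 12/12 = 1
  <chi_6*chi_6, chi_3> = (1/12)[1*(4)*conj(1) + 1*(4)*conj(-1) + 2*(1)*conj(-1) + 2*(1)*conj(1) + 3*(0)*conj(1) + 3*(0)*conj(-1)]
      = (1/12)[(4) + (-4) + (-2) + (2) + (0) + (0)] = 0/12 = 0
  <chi_6*chi_6, chi_4> = (1/12)[1*(4)*conj(1) + 1*(4)*conj(-1) + 2*(1)*conj(-1) + 2*(1)*conj(1) + 3*(0)*conj(-1) + 3*(0)*conj(1)]
      = (1/12)[(4) + (-4) + (-2) + (2) + (0) + (0)] = 0/12 = 0
  <chi_6*chi_6, chi_5> = (1/12)[1*(4)*conj(2) + 1*(4)*conj(-2) + 2*(1)*conj(1) + 2*(1)*conj(-1) + 3*(0)*conj(0) + 3*(0)*conj(0)]
      = (1/12)[(8) + (-8) + (2) + (-2) + (0) + (0)] = 0/12 = 0
  <chi_6*chi_6, chi_6> = (1/12)[1*(4)*conj(2) + 1*(4)*conj(2) + 2*(1)*conj(-1) + 2*(1)*conj(-1) + 3*(0)*conj(0) + 3*(0)*conj(0)]
      = (1/12)[(8) + (8) + (-2) + (-2) + (0) + (0)] = 12/12 = 1
Hence the multiplicities are chi_1: 1, chi_2: 1, chi_6: 1. Dimension check: dim(chi_6)*dim(chi_6) = 2*2 = 4 and sum (mult * dim) = 1*1 + 1*1 + 1*2 = 4.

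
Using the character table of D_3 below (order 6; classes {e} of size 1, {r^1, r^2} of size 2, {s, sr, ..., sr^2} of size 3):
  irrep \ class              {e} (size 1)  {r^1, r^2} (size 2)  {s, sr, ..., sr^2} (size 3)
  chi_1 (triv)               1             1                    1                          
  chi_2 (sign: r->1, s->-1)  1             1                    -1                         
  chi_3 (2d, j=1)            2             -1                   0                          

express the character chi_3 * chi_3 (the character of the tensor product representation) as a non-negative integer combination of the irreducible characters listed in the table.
chi_3 tensor chi_3 = chi_1 + chi_2 + chi_3 (all other irreducibles have multiplicity 0).

Argument: The character of a tensor product is the pointwise product (chi_3 * chi_3)(C) = chi_3(C) * chi_3(C):
  {e}: (2)*(2), {r^1, r^2}: (-1)*(-1), {s, sr, ..., sr^2}: (0)*(0)
so (chi_3 * chi_3) takes values
  {e} -> 4, {r^1, r^2} -> 1, {s, sr, ..., sr^2} -> 0.
Now take the inner product of this character with each irreducible chi from the table, <chi_3*chi_3, chi> = (1/6) sum_C |C| (chi_3*chi_3)(C) conj(chi(C)):
  <chi_3*chi_3, chi_1> = (1/6)[1*(4)*conj(1) + 2*(1)*conj(1) + 3*(0)*conj(1)]
      = (1/6)[(4) + (2) + (0)] = 6/6 = 1
  <chi_3*chi_3, chi_2> = (1/6)[1*(4)*conj(1) + 2*(1)*conj(1) + 3*(0)*conj(-1)]
      = (1/6)[(4) + (2) + (0)] = 6/6 = 1
  <chi_3*chi_3, chi_3> = (1/6)[1*(4)*conj(2) + 2*(1)*conj(-1) + 3*(0)*conj(0)]
      = (1/6)[(8) + (-2) + (0)] = 6/6 = 1
Hence the multiplicities are chi_1: 1, chi_2: 1, chi_3: 1. Dimension check: dim(chi_3)*dim(chi_3) = 2*2 = 4 and sum (mult * dim) = 1*1 + 1*1 + 1*2 = 4.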